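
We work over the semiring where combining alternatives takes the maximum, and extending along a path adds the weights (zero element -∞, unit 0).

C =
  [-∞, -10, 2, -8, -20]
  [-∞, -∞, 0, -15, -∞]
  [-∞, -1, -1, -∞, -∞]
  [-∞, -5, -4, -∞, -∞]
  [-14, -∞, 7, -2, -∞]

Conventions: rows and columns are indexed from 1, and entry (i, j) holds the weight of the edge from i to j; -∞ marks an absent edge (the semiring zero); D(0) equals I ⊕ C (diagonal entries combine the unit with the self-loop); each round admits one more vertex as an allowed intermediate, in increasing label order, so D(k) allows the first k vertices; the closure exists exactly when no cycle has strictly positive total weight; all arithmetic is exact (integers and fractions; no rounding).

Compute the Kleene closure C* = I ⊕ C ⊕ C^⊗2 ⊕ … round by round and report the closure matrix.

D(0):
  [0, -10, 2, -8, -20]
  [-∞, 0, 0, -15, -∞]
  [-∞, -1, 0, -∞, -∞]
  [-∞, -5, -4, 0, -∞]
  [-14, -∞, 7, -2, 0]
D(1):
  [0, -10, 2, -8, -20]
  [-∞, 0, 0, -15, -∞]
  [-∞, -1, 0, -∞, -∞]
  [-∞, -5, -4, 0, -∞]
  [-14, -24, 7, -2, 0]
D(2):
  [0, -10, 2, -8, -20]
  [-∞, 0, 0, -15, -∞]
  [-∞, -1, 0, -16, -∞]
  [-∞, -5, -4, 0, -∞]
  [-14, -24, 7, -2, 0]
D(3):
  [0, 1, 2, -8, -20]
  [-∞, 0, 0, -15, -∞]
  [-∞, -1, 0, -16, -∞]
  [-∞, -5, -4, 0, -∞]
  [-14, 6, 7, -2, 0]
D(4):
  [0, 1, 2, -8, -20]
  [-∞, 0, 0, -15, -∞]
  [-∞, -1, 0, -16, -∞]
  [-∞, -5, -4, 0, -∞]
  [-14, 6, 7, -2, 0]
D(5):
  [0, 1, 2, -8, -20]
  [-∞, 0, 0, -15, -∞]
  [-∞, -1, 0, -16, -∞]
  [-∞, -5, -4, 0, -∞]
  [-14, 6, 7, -2, 0]
Answer: C* = [[0, 1, 2, -8, -20], [-∞, 0, 0, -15, -∞], [-∞, -1, 0, -16, -∞], [-∞, -5, -4, 0, -∞], [-14, 6, 7, -2, 0]]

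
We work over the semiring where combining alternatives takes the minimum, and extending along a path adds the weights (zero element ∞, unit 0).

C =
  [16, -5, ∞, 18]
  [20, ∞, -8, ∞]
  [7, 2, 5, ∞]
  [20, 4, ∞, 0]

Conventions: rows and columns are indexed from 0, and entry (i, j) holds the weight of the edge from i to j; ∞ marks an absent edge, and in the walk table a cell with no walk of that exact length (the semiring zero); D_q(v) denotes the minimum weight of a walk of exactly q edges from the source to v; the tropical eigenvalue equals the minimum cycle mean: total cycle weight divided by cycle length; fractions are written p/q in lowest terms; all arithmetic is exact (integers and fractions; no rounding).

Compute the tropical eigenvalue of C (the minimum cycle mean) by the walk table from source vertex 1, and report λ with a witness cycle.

q=0: [∞, 0, ∞, ∞]
q=1: [20, ∞, -8, ∞]
q=2: [-1, -6, -3, 38]
q=3: [4, -6, -14, 17]
q=4: [-7, -12, -14, 17]
Optimal cycle mean attained by: cycle 1->2->1, total (-8) + 2, length 2.
Answer: λ = -3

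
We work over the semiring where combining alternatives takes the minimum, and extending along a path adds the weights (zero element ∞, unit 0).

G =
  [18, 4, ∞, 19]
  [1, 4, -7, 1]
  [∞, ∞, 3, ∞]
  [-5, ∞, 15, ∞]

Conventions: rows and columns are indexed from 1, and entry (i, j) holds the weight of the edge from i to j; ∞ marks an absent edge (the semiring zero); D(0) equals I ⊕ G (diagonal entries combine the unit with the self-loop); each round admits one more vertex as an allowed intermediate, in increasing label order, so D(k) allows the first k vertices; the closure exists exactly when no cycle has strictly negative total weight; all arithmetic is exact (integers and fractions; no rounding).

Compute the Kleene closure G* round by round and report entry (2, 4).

D(0):
  [0, 4, ∞, 19]
  [1, 0, -7, 1]
  [∞, ∞, 0, ∞]
  [-5, ∞, 15, 0]
D(1):
  [0, 4, ∞, 19]
  [1, 0, -7, 1]
  [∞, ∞, 0, ∞]
  [-5, -1, 15, 0]
D(2):
  [0, 4, -3, 5]
  [1, 0, -7, 1]
  [∞, ∞, 0, ∞]
  [-5, -1, -8, 0]
D(3):
  [0, 4, -3, 5]
  [1, 0, -7, 1]
  [∞, ∞, 0, ∞]
  [-5, -1, -8, 0]
D(4):
  [0, 4, -3, 5]
  [-4, 0, -7, 1]
  [∞, ∞, 0, ∞]
  [-5, -1, -8, 0]
Answer: G*[2][4] = 1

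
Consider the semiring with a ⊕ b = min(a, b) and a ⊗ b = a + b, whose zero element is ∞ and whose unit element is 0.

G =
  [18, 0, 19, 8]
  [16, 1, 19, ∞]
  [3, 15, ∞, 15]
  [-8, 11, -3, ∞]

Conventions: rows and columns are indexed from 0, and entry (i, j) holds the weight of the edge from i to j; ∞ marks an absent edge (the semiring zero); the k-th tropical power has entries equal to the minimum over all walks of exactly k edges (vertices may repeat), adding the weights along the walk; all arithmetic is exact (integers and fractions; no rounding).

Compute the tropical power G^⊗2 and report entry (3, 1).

G^⊗2:
  [0, 1, 5, 26]
  [17, 2, 20, 24]
  [7, 3, 12, 11]
  [0, -8, 11, 0]
Key observation: the optimum is the walk 3->0->1, with weight (-8) + 0 = -8.
Optimal value attained by: walk 3->0->1.
Answer: (G^⊗2)[3][1] = -8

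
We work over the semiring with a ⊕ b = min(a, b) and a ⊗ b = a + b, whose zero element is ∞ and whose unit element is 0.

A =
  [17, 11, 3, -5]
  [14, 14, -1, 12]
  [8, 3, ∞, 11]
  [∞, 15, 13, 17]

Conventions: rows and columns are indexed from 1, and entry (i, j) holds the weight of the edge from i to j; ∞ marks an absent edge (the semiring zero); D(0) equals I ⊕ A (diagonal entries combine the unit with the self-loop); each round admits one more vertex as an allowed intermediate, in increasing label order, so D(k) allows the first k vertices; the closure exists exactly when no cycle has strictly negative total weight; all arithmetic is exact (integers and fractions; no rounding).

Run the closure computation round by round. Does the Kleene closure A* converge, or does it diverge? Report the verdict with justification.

D(0):
  [0, 11, 3, -5]
  [14, 0, -1, 12]
  [8, 3, 0, 11]
  [∞, 15, 13, 0]
D(1):
  [0, 11, 3, -5]
  [14, 0, -1, 9]
  [8, 3, 0, 3]
  [∞, 15, 13, 0]
D(2):
  [0, 11, 3, -5]
  [14, 0, -1, 9]
  [8, 3, 0, 3]
  [29, 15, 13, 0]
D(3):
  [0, 6, 3, -5]
  [7, 0, -1, 2]
  [8, 3, 0, 3]
  [21, 15, 13, 0]
D(4):
  [0, 6, 3, -5]
  [7, 0, -1, 2]
  [8, 3, 0, 3]
  [21, 15, 13, 0]
Key observation: every diagonal entry stays at the unit through all rounds, so no improving cycle exists.
Answer: CONVERGES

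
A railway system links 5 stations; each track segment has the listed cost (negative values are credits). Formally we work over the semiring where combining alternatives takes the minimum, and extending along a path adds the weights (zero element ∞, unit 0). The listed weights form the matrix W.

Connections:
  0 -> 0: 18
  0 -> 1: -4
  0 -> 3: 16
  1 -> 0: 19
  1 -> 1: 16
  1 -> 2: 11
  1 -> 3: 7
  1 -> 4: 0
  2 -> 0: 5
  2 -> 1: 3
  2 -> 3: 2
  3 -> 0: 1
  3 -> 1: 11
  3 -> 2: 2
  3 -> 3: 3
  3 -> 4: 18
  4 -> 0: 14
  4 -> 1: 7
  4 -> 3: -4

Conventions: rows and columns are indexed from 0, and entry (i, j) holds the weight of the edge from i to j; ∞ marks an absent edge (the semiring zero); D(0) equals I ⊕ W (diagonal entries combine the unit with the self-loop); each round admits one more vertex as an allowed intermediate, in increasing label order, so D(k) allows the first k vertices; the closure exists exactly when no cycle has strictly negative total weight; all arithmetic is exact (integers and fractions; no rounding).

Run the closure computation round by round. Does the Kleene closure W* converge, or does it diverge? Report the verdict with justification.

D(0):
  [0, -4, ∞, 16, ∞]
  [19, 0, 11, 7, 0]
  [5, 3, 0, 2, ∞]
  [1, 11, 2, 0, 18]
  [14, 7, ∞, -4, 0]
D(1):
  [0, -4, ∞, 16, ∞]
  [19, 0, 11, 7, 0]
  [5, 1, 0, 2, ∞]
  [1, -3, 2, 0, 18]
  [14, 7, ∞, -4, 0]
D(2):
  [0, -4, 7, 3, -4]
  [19, 0, 11, 7, 0]
  [5, 1, 0, 2, 1]
  [1, -3, 2, 0, -3]
  [14, 7, 18, -4, 0]
D(3):
  [0, -4, 7, 3, -4]
  [16, 0, 11, 7, 0]
  [5, 1, 0, 2, 1]
  [1, -3, 2, 0, -3]
  [14, 7, 18, -4, 0]
Detection: at round 4, diagonal entry (4, 4) turns strictly negative.
Key observation: the cycle 4->3->0->1->4 has total weight (-4) + 1 + (-4) + 0, which is strictly negative.
Answer: DIVERGES — negative cycle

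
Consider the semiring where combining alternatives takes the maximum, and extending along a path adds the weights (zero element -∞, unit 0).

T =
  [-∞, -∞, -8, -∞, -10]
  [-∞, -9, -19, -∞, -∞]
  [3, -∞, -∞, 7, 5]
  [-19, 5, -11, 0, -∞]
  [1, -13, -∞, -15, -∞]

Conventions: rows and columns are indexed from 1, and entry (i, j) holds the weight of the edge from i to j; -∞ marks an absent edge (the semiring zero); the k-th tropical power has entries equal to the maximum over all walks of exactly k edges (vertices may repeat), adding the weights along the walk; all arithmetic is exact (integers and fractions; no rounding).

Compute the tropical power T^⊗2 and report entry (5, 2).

T^⊗2:
  [-5, -23, -∞, -1, -3]
  [-16, -18, -28, -12, -14]
  [6, 12, -4, 7, -7]
  [-8, 5, -11, 0, -6]
  [-34, -10, -7, -15, -9]
Key observation: the optimum is the walk 5->4->2, with weight (-15) + 5 = -10.
Optimal value attained by: walk 5->4->2.
Answer: (T^⊗2)[5][2] = -10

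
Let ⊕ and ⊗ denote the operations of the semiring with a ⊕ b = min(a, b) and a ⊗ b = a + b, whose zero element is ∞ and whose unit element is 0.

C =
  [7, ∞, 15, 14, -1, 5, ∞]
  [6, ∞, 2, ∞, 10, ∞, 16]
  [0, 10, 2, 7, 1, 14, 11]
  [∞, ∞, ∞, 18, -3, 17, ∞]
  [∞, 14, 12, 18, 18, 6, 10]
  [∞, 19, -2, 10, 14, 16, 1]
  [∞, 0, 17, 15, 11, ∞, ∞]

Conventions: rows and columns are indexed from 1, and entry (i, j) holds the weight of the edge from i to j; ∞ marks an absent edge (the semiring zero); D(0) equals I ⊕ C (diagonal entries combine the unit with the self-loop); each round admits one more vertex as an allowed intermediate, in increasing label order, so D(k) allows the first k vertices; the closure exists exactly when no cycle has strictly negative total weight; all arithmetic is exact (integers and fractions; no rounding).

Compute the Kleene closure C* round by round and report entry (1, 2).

D(0):
  [0, ∞, 15, 14, -1, 5, ∞]
  [6, 0, 2, ∞, 10, ∞, 16]
  [0, 10, 0, 7, 1, 14, 11]
  [∞, ∞, ∞, 0, -3, 17, ∞]
  [∞, 14, 12, 18, 0, 6, 10]
  [∞, 19, -2, 10, 14, 0, 1]
  [∞, 0, 17, 15, 11, ∞, 0]
D(1):
  [0, ∞, 15, 14, -1, 5, ∞]
  [6, 0, 2, 20, 5, 11, 16]
  [0, 10, 0, 7, -1, 5, 11]
  [∞, ∞, ∞, 0, -3, 17, ∞]
  [∞, 14, 12, 18, 0, 6, 10]
  [∞, 19, -2, 10, 14, 0, 1]
  [∞, 0, 17, 15, 11, ∞, 0]
D(2):
  [0, ∞, 15, 14, -1, 5, ∞]
  [6, 0, 2, 20, 5, 11, 16]
  [0, 10, 0, 7, -1, 5, 11]
  [∞, ∞, ∞, 0, -3, 17, ∞]
  [20, 14, 12, 18, 0, 6, 10]
  [25, 19, -2, 10, 14, 0, 1]
  [6, 0, 2, 15, 5, 11, 0]
D(3):
  [0, 25, 15, 14, -1, 5, 26]
  [2, 0, 2, 9, 1, 7, 13]
  [0, 10, 0, 7, -1, 5, 11]
  [∞, ∞, ∞, 0, -3, 17, ∞]
  [12, 14, 12, 18, 0, 6, 10]
  [-2, 8, -2, 5, -3, 0, 1]
  [2, 0, 2, 9, 1, 7, 0]
D(4):
  [0, 25, 15, 14, -1, 5, 26]
  [2, 0, 2, 9, 1, 7, 13]
  [0, 10, 0, 7, -1, 5, 11]
  [∞, ∞, ∞, 0, -3, 17, ∞]
  [12, 14, 12, 18, 0, 6, 10]
  [-2, 8, -2, 5, -3, 0, 1]
  [2, 0, 2, 9, 1, 7, 0]
D(5):
  [0, 13, 11, 14, -1, 5, 9]
  [2, 0, 2, 9, 1, 7, 11]
  [0, 10, 0, 7, -1, 5, 9]
  [9, 11, 9, 0, -3, 3, 7]
  [12, 14, 12, 18, 0, 6, 10]
  [-2, 8, -2, 5, -3, 0, 1]
  [2, 0, 2, 9, 1, 7, 0]
D(6):
  [0, 13, 3, 10, -1, 5, 6]
  [2, 0, 2, 9, 1, 7, 8]
  [0, 10, 0, 7, -1, 5, 6]
  [1, 11, 1, 0, -3, 3, 4]
  [4, 14, 4, 11, 0, 6, 7]
  [-2, 8, -2, 5, -3, 0, 1]
  [2, 0, 2, 9, 1, 7, 0]
D(7):
  [0, 6, 3, 10, -1, 5, 6]
  [2, 0, 2, 9, 1, 7, 8]
  [0, 6, 0, 7, -1, 5, 6]
  [1, 4, 1, 0, -3, 3, 4]
  [4, 7, 4, 11, 0, 6, 7]
  [-2, 1, -2, 5, -3, 0, 1]
  [2, 0, 2, 9, 1, 7, 0]
Answer: C*[1][2] = 6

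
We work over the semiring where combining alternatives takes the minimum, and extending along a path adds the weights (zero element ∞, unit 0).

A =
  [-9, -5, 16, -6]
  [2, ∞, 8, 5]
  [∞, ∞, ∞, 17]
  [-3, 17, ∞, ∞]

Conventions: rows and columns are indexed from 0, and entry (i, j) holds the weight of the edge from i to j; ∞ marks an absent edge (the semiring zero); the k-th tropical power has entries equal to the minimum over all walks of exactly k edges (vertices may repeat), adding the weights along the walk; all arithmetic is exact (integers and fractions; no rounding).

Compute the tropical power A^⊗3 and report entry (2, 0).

A^⊗2:
  [-18, -14, 3, -15]
  [-7, -3, 18, -4]
  [14, 34, ∞, ∞]
  [-12, -8, 13, -9]
A^⊗3:
  [-27, -23, -6, -24]
  [-16, -12, 5, -13]
  [5, 9, 30, 8]
  [-21, -17, 0, -18]
Key observation: the optimum is the walk 2->3->0->0, with weight 17 + (-3) + (-9) = 5.
Optimal value attained by: walk 2->3->0->0.
Answer: (A^⊗3)[2][0] = 5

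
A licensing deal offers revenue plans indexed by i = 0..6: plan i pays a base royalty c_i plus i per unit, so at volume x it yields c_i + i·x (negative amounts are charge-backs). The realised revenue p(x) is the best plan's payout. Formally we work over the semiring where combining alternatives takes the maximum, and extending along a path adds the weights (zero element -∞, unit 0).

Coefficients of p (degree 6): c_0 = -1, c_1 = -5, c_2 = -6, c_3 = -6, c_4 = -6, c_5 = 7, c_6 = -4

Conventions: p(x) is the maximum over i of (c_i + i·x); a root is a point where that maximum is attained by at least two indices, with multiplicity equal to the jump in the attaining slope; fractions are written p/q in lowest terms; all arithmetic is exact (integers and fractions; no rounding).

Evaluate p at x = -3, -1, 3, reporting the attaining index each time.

p(-3) = max(-1+0·(-3)=-1, -5+1·(-3)=-8, -6+2·(-3)=-12, -6+3·(-3)=-15, -6+4·(-3)=-18, 7+5·(-3)=-8, -4+6·(-3)=-22) = -1 (attained by i=0)
p(-1) = max(-1+0·(-1)=-1, -5+1·(-1)=-6, -6+2·(-1)=-8, -6+3·(-1)=-9, -6+4·(-1)=-10, 7+5·(-1)=2, -4+6·(-1)=-10) = 2 (attained by i=5)
p(3) = max(-1+0·3=-1, -5+1·3=-2, -6+2·3=0, -6+3·3=3, -6+4·3=6, 7+5·3=22, -4+6·3=14) = 22 (attained by i=5)
Answer: p(-3) = -1; p(-1) = 2; p(3) = 22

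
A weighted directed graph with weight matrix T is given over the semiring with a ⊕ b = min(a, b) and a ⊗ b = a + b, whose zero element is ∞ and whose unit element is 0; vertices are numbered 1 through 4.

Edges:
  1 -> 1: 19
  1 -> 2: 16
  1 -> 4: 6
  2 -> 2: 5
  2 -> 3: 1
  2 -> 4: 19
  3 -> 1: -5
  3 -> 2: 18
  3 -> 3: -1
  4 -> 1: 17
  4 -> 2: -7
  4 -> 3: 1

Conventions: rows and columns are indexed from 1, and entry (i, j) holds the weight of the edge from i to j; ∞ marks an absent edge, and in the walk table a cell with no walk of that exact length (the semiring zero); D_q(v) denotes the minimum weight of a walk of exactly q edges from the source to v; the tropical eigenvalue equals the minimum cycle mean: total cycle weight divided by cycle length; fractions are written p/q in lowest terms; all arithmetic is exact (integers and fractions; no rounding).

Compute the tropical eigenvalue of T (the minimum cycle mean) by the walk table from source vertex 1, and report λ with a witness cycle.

q=0: [0, ∞, ∞, ∞]
q=1: [19, 16, ∞, 6]
q=2: [23, -1, 7, 25]
q=3: [2, 4, 0, 18]
q=4: [-5, 9, -1, 8]
Optimal cycle mean attained by: cycle 1->4->2->3->1, total 6 + (-7) + 1 + (-5), length 4.
Answer: λ = -5/4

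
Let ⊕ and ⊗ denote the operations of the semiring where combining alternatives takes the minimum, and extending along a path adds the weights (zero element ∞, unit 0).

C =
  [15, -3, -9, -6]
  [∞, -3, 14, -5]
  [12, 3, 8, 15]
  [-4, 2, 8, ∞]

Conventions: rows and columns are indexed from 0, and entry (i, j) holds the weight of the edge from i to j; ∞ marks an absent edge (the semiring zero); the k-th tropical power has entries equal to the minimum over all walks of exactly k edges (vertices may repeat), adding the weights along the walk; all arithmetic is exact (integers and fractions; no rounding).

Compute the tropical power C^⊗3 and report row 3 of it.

C^⊗2:
  [-10, -6, -1, -8]
  [-9, -6, 3, -8]
  [11, 0, 3, -2]
  [11, -7, -13, -10]
C^⊗3:
  [-12, -13, -19, -16]
  [-12, -12, -18, -15]
  [-6, -3, 2, -5]
  [-14, -10, -5, -12]
Answer: row 3 of C^⊗3 = [-14, -10, -5, -12]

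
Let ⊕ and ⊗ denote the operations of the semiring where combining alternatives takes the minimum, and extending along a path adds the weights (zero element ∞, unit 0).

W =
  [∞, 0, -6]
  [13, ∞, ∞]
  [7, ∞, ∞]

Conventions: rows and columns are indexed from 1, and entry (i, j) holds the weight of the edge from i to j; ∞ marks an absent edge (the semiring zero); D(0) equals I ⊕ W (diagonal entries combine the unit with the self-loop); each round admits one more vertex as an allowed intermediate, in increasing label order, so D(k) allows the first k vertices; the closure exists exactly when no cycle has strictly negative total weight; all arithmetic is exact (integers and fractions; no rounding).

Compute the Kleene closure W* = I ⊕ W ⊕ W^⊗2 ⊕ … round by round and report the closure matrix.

D(0):
  [0, 0, -6]
  [13, 0, ∞]
  [7, ∞, 0]
D(1):
  [0, 0, -6]
  [13, 0, 7]
  [7, 7, 0]
D(2):
  [0, 0, -6]
  [13, 0, 7]
  [7, 7, 0]
D(3):
  [0, 0, -6]
  [13, 0, 7]
  [7, 7, 0]
Answer: W* = [[0, 0, -6], [13, 0, 7], [7, 7, 0]]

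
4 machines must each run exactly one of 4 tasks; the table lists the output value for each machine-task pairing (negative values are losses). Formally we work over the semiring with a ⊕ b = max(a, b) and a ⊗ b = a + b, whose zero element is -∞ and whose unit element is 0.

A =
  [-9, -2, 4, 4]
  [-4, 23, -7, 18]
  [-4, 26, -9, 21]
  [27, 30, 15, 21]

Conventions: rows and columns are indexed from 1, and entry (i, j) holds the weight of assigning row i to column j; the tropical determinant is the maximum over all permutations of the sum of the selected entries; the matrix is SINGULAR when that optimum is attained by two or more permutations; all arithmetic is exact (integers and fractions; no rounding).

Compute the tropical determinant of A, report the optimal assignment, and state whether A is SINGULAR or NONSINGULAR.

σ = (1, 2, 3, 4): (-9) + 23 + (-9) + 21 = 26
σ = (1, 2, 4, 3): (-9) + 23 + 21 + 15 = 50
σ = (1, 3, 2, 4): (-9) + (-7) + 26 + 21 = 31
σ = (1, 3, 4, 2): (-9) + (-7) + 21 + 30 = 35
σ = (1, 4, 2, 3): (-9) + 18 + 26 + 15 = 50
σ = (1, 4, 3, 2): (-9) + 18 + (-9) + 30 = 30
σ = (2, 1, 3, 4): (-2) + (-4) + (-9) + 21 = 6
σ = (2, 1, 4, 3): (-2) + (-4) + 21 + 15 = 30
σ = (2, 3, 1, 4): (-2) + (-7) + (-4) + 21 = 8
σ = (2, 3, 4, 1): (-2) + (-7) + 21 + 27 = 39
σ = (2, 4, 1, 3): (-2) + 18 + (-4) + 15 = 27
σ = (2, 4, 3, 1): (-2) + 18 + (-9) + 27 = 34
σ = (3, 1, 2, 4): 4 + (-4) + 26 + 21 = 47
σ = (3, 1, 4, 2): 4 + (-4) + 21 + 30 = 51
σ = (3, 2, 1, 4): 4 + 23 + (-4) + 21 = 44
σ = (3, 2, 4, 1): 4 + 23 + 21 + 27 = 75
σ = (3, 4, 1, 2): 4 + 18 + (-4) + 30 = 48
σ = (3, 4, 2, 1): 4 + 18 + 26 + 27 = 75
σ = (4, 1, 2, 3): 4 + (-4) + 26 + 15 = 41
σ = (4, 1, 3, 2): 4 + (-4) + (-9) + 30 = 21
σ = (4, 2, 1, 3): 4 + 23 + (-4) + 15 = 38
σ = (4, 2, 3, 1): 4 + 23 + (-9) + 27 = 45
σ = (4, 3, 1, 2): 4 + (-7) + (-4) + 30 = 23
σ = (4, 3, 2, 1): 4 + (-7) + 26 + 27 = 50
Optimal value attained by: σ = (3, 2, 4, 1).
Answer: det⊕(A) = 75; verdict: SINGULAR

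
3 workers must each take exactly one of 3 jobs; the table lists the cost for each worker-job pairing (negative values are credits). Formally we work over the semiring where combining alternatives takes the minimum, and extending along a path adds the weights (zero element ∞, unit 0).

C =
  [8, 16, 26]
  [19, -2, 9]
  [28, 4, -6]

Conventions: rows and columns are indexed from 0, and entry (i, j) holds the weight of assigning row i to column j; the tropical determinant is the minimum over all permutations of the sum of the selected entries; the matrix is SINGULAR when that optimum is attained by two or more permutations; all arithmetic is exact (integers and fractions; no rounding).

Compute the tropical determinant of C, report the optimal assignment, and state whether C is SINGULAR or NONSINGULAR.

σ = (0, 1, 2): 8 + (-2) + (-6) = 0
σ = (0, 2, 1): 8 + 9 + 4 = 21
σ = (1, 0, 2): 16 + 19 + (-6) = 29
σ = (1, 2, 0): 16 + 9 + 28 = 53
σ = (2, 0, 1): 26 + 19 + 4 = 49
σ = (2, 1, 0): 26 + (-2) + 28 = 52
Optimal value attained by: σ = (0, 1, 2).
Answer: det⊕(C) = 0; verdict: NONSINGULAR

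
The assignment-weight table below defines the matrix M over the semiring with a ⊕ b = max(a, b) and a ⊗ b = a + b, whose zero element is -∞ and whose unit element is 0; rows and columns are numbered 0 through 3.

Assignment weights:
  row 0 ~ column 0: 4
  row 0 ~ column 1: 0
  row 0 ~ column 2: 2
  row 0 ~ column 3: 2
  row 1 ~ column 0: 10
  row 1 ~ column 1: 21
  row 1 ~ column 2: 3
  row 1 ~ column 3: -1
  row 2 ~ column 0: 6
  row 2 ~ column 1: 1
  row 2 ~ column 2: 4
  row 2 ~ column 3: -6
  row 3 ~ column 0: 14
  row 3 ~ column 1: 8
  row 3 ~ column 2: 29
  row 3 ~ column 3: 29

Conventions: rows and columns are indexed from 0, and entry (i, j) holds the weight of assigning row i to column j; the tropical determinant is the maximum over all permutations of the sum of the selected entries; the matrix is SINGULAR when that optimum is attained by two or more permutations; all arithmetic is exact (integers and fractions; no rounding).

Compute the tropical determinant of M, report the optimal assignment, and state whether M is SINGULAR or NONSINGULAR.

σ = (0, 1, 2, 3): 4 + 21 + 4 + 29 = 58
σ = (0, 1, 3, 2): 4 + 21 + (-6) + 29 = 48
σ = (0, 2, 1, 3): 4 + 3 + 1 + 29 = 37
σ = (0, 2, 3, 1): 4 + 3 + (-6) + 8 = 9
σ = (0, 3, 1, 2): 4 + (-1) + 1 + 29 = 33
σ = (0, 3, 2, 1): 4 + (-1) + 4 + 8 = 15
σ = (1, 0, 2, 3): 0 + 10 + 4 + 29 = 43
σ = (1, 0, 3, 2): 0 + 10 + (-6) + 29 = 33
σ = (1, 2, 0, 3): 0 + 3 + 6 + 29 = 38
σ = (1, 2, 3, 0): 0 + 3 + (-6) + 14 = 11
σ = (1, 3, 0, 2): 0 + (-1) + 6 + 29 = 34
σ = (1, 3, 2, 0): 0 + (-1) + 4 + 14 = 17
σ = (2, 0, 1, 3): 2 + 10 + 1 + 29 = 42
σ = (2, 0, 3, 1): 2 + 10 + (-6) + 8 = 14
σ = (2, 1, 0, 3): 2 + 21 + 6 + 29 = 58
σ = (2, 1, 3, 0): 2 + 21 + (-6) + 14 = 31
σ = (2, 3, 0, 1): 2 + (-1) + 6 + 8 = 15
σ = (2, 3, 1, 0): 2 + (-1) + 1 + 14 = 16
σ = (3, 0, 1, 2): 2 + 10 + 1 + 29 = 42
σ = (3, 0, 2, 1): 2 + 10 + 4 + 8 = 24
σ = (3, 1, 0, 2): 2 + 21 + 6 + 29 = 58
σ = (3, 1, 2, 0): 2 + 21 + 4 + 14 = 41
σ = (3, 2, 0, 1): 2 + 3 + 6 + 8 = 19
σ = (3, 2, 1, 0): 2 + 3 + 1 + 14 = 20
Optimal value attained by: σ = (0, 1, 2, 3).
Answer: det⊕(M) = 58; verdict: SINGULAR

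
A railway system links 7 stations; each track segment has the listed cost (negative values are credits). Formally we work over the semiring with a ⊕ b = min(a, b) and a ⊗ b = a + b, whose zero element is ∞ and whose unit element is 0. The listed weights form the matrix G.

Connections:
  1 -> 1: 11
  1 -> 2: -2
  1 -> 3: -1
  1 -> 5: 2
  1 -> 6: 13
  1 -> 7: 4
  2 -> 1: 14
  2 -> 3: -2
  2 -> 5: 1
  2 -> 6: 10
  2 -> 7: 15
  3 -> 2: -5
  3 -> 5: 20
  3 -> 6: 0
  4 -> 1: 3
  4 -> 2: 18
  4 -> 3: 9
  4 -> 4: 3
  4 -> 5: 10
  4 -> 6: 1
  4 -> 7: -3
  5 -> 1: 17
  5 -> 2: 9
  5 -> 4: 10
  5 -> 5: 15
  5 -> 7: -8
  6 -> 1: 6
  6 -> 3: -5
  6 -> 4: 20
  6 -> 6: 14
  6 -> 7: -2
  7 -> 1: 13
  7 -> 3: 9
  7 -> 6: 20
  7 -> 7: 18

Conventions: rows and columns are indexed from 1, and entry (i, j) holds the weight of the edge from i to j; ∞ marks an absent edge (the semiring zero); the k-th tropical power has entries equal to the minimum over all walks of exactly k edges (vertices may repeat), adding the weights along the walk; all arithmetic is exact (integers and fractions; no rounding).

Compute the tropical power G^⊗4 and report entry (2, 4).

G^⊗2:
  [12, -6, -4, 12, -1, -1, -6]
  [16, -7, 5, 11, 16, -2, -7]
  [6, 29, -7, 20, -4, 5, -2]
  [6, 1, -4, 6, 5, 4, -1]
  [5, 15, 1, 13, 10, 11, 7]
  [11, -10, 5, 23, 8, -5, 10]
  [24, 4, 12, 40, 15, 9, 17]
G^⊗3:
  [5, -9, -8, 9, -5, -4, -9]
  [4, 0, -9, 14, -6, 3, -4]
  [11, -12, 0, 6, 8, -7, -12]
  [9, -9, -1, 9, 2, -4, -3]
  [16, -4, 4, 16, 7, 1, 2]
  [1, 0, -12, 15, -9, 0, -7]
  [15, 7, 2, 25, 5, 12, 7]
G^⊗4:
  [2, -13, -11, 5, -8, -8, -13]
  [9, -14, -2, 4, 1, -9, -14]
  [-1, -5, -14, 9, -11, -2, -9]
  [2, -6, -11, 12, -8, -1, -6]
  [7, -1, -6, 17, -3, 4, -1]
  [6, -17, -5, 1, 1, -12, -17]
  [18, -3, 5, 15, 8, 2, -3]
Key observation: the optimum is the walk 2->3->2->5->4, with weight (-2) + (-5) + 1 + 10 = 4.
Optimal value attained by: walk 2->3->2->5->4.
Answer: (G^⊗4)[2][4] = 4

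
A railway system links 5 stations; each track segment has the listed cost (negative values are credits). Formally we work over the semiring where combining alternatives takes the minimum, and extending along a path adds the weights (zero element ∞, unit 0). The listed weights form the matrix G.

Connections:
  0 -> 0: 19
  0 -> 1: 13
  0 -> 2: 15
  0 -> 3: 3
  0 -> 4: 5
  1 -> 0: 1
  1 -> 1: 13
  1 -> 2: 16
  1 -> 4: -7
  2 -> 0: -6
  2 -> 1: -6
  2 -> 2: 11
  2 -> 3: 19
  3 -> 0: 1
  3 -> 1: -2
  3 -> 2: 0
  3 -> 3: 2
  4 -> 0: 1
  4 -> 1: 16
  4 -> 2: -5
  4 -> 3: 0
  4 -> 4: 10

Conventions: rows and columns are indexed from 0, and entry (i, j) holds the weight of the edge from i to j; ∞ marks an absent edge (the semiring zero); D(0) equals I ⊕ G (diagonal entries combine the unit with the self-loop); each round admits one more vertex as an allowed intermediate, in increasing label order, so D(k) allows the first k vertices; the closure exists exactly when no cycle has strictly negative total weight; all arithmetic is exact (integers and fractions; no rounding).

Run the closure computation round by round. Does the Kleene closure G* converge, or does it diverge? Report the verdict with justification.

D(0):
  [0, 13, 15, 3, 5]
  [1, 0, 16, ∞, -7]
  [-6, -6, 0, 19, ∞]
  [1, -2, 0, 0, ∞]
  [1, 16, -5, 0, 0]
D(1):
  [0, 13, 15, 3, 5]
  [1, 0, 16, 4, -7]
  [-6, -6, 0, -3, -1]
  [1, -2, 0, 0, 6]
  [1, 14, -5, 0, 0]
D(2):
  [0, 13, 15, 3, 5]
  [1, 0, 16, 4, -7]
  [-6, -6, 0, -3, -13]
  [-1, -2, 0, 0, -9]
  [1, 14, -5, 0, 0]
Detection: at round 3, diagonal entry (3, 3) turns strictly negative.
Key observation: the cycle 3->2->0->3 has total weight 0 + (-6) + 3, which is strictly negative.
Answer: DIVERGES — negative cycle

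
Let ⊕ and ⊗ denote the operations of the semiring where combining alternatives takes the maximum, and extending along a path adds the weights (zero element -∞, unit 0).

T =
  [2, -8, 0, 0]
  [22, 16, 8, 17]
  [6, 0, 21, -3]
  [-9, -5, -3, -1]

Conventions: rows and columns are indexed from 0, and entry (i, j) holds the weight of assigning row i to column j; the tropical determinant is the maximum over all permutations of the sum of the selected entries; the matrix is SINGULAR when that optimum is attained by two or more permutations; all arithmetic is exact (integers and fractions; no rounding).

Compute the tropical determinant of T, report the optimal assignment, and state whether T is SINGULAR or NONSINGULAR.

σ = (0, 1, 2, 3): 2 + 16 + 21 + (-1) = 38
σ = (0, 1, 3, 2): 2 + 16 + (-3) + (-3) = 12
σ = (0, 2, 1, 3): 2 + 8 + 0 + (-1) = 9
σ = (0, 2, 3, 1): 2 + 8 + (-3) + (-5) = 2
σ = (0, 3, 1, 2): 2 + 17 + 0 + (-3) = 16
σ = (0, 3, 2, 1): 2 + 17 + 21 + (-5) = 35
σ = (1, 0, 2, 3): (-8) + 22 + 21 + (-1) = 34
σ = (1, 0, 3, 2): (-8) + 22 + (-3) + (-3) = 8
σ = (1, 2, 0, 3): (-8) + 8 + 6 + (-1) = 5
σ = (1, 2, 3, 0): (-8) + 8 + (-3) + (-9) = -12
σ = (1, 3, 0, 2): (-8) + 17 + 6 + (-3) = 12
σ = (1, 3, 2, 0): (-8) + 17 + 21 + (-9) = 21
σ = (2, 0, 1, 3): 0 + 22 + 0 + (-1) = 21
σ = (2, 0, 3, 1): 0 + 22 + (-3) + (-5) = 14
σ = (2, 1, 0, 3): 0 + 16 + 6 + (-1) = 21
σ = (2, 1, 3, 0): 0 + 16 + (-3) + (-9) = 4
σ = (2, 3, 0, 1): 0 + 17 + 6 + (-5) = 18
σ = (2, 3, 1, 0): 0 + 17 + 0 + (-9) = 8
σ = (3, 0, 1, 2): 0 + 22 + 0 + (-3) = 19
σ = (3, 0, 2, 1): 0 + 22 + 21 + (-5) = 38
σ = (3, 1, 0, 2): 0 + 16 + 6 + (-3) = 19
σ = (3, 1, 2, 0): 0 + 16 + 21 + (-9) = 28
σ = (3, 2, 0, 1): 0 + 8 + 6 + (-5) = 9
σ = (3, 2, 1, 0): 0 + 8 + 0 + (-9) = -1
Optimal value attained by: σ = (0, 1, 2, 3).
Answer: det⊕(T) = 38; verdict: SINGULAR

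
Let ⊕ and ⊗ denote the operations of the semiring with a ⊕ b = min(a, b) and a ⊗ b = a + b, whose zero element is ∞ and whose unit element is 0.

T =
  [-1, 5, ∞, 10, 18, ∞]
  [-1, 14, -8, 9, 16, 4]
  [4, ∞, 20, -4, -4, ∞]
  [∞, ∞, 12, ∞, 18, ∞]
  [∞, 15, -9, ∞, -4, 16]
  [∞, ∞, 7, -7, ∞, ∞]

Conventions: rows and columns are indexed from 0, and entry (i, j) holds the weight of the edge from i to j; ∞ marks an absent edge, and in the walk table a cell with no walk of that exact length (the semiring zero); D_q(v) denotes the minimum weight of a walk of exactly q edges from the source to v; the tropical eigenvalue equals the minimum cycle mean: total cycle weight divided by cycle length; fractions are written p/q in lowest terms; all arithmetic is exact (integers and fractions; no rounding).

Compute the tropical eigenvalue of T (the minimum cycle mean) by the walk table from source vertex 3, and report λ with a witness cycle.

q=0: [∞, ∞, ∞, 0, ∞, ∞]
q=1: [∞, ∞, 12, ∞, 18, ∞]
q=2: [16, 33, 9, 8, 8, 34]
q=3: [13, 21, -1, 5, 4, 24]
q=4: [3, 18, -5, -5, -5, 20]
q=5: [-1, 8, -14, -9, -9, 11]
q=6: [-10, 4, -18, -18, -18, 7]
Optimal cycle mean attained by: cycle 2->4->2, total (-4) + (-9), length 2.
Answer: λ = -13/2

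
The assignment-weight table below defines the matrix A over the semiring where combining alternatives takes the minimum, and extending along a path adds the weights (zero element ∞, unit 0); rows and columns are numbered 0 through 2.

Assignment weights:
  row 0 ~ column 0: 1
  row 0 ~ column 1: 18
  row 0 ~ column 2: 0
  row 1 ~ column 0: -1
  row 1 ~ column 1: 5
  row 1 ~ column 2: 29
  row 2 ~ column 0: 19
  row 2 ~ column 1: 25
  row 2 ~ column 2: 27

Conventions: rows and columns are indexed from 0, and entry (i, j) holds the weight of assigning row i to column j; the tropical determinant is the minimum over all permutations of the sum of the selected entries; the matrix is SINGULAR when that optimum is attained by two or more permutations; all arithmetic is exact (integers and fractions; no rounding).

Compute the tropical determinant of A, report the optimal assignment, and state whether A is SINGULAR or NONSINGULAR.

σ = (0, 1, 2): 1 + 5 + 27 = 33
σ = (0, 2, 1): 1 + 29 + 25 = 55
σ = (1, 0, 2): 18 + (-1) + 27 = 44
σ = (1, 2, 0): 18 + 29 + 19 = 66
σ = (2, 0, 1): 0 + (-1) + 25 = 24
σ = (2, 1, 0): 0 + 5 + 19 = 24
Optimal value attained by: σ = (2, 0, 1).
Answer: det⊕(A) = 24; verdict: SINGULAR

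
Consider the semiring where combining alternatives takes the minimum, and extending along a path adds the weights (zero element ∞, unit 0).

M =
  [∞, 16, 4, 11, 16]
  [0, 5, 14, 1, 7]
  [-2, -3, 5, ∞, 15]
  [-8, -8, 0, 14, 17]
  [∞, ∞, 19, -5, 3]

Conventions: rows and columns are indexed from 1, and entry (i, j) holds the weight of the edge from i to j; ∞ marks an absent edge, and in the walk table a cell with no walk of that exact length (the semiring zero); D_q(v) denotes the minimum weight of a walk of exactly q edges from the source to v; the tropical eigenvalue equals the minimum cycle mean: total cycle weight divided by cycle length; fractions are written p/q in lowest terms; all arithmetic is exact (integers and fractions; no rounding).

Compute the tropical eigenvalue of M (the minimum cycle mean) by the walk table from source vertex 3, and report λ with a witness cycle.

q=0: [∞, ∞, 0, ∞, ∞]
q=1: [-2, -3, 5, ∞, 15]
q=2: [-3, 2, 2, -2, 4]
q=3: [-10, -10, -2, -1, 7]
q=4: [-10, -9, -6, -9, -3]
q=5: [-17, -17, -9, -8, -2]
Optimal cycle mean attained by: cycle 2->4->2, total 1 + (-8), length 2.
Answer: λ = -7/2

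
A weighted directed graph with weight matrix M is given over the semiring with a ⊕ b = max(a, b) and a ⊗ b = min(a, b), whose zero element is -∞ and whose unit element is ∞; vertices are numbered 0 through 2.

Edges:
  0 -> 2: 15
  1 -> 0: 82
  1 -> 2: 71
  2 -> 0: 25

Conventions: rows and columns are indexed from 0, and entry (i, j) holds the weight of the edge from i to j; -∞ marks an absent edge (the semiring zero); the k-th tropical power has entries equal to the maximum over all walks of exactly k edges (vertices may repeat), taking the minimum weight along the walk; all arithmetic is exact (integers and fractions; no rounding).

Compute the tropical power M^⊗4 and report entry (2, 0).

M^⊗2:
  [15, -∞, -∞]
  [25, -∞, 15]
  [-∞, -∞, 15]
M^⊗3:
  [-∞, -∞, 15]
  [15, -∞, 15]
  [15, -∞, -∞]
M^⊗4:
  [15, -∞, -∞]
  [15, -∞, 15]
  [-∞, -∞, 15]
Key observation: no walk of exactly 4 edges connects these vertices, so the entry is the semiring zero.
Answer: (M^⊗4)[2][0] = -∞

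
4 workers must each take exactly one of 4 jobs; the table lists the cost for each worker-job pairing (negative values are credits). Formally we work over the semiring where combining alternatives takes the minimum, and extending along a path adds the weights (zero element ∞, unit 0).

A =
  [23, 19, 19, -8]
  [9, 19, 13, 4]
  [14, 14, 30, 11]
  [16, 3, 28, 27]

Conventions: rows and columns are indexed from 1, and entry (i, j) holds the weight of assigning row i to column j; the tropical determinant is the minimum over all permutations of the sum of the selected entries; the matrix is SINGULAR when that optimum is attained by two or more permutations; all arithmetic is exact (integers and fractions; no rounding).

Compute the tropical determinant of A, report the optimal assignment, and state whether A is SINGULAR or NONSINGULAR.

σ = (1, 2, 3, 4): 23 + 19 + 30 + 27 = 99
σ = (1, 2, 4, 3): 23 + 19 + 11 + 28 = 81
σ = (1, 3, 2, 4): 23 + 13 + 14 + 27 = 77
σ = (1, 3, 4, 2): 23 + 13 + 11 + 3 = 50
σ = (1, 4, 2, 3): 23 + 4 + 14 + 28 = 69
σ = (1, 4, 3, 2): 23 + 4 + 30 + 3 = 60
σ = (2, 1, 3, 4): 19 + 9 + 30 + 27 = 85
σ = (2, 1, 4, 3): 19 + 9 + 11 + 28 = 67
σ = (2, 3, 1, 4): 19 + 13 + 14 + 27 = 73
σ = (2, 3, 4, 1): 19 + 13 + 11 + 16 = 59
σ = (2, 4, 1, 3): 19 + 4 + 14 + 28 = 65
σ = (2, 4, 3, 1): 19 + 4 + 30 + 16 = 69
σ = (3, 1, 2, 4): 19 + 9 + 14 + 27 = 69
σ = (3, 1, 4, 2): 19 + 9 + 11 + 3 = 42
σ = (3, 2, 1, 4): 19 + 19 + 14 + 27 = 79
σ = (3, 2, 4, 1): 19 + 19 + 11 + 16 = 65
σ = (3, 4, 1, 2): 19 + 4 + 14 + 3 = 40
σ = (3, 4, 2, 1): 19 + 4 + 14 + 16 = 53
σ = (4, 1, 2, 3): (-8) + 9 + 14 + 28 = 43
σ = (4, 1, 3, 2): (-8) + 9 + 30 + 3 = 34
σ = (4, 2, 1, 3): (-8) + 19 + 14 + 28 = 53
σ = (4, 2, 3, 1): (-8) + 19 + 30 + 16 = 57
σ = (4, 3, 1, 2): (-8) + 13 + 14 + 3 = 22
σ = (4, 3, 2, 1): (-8) + 13 + 14 + 16 = 35
Optimal value attained by: σ = (4, 3, 1, 2).
Answer: det⊕(A) = 22; verdict: NONSINGULAR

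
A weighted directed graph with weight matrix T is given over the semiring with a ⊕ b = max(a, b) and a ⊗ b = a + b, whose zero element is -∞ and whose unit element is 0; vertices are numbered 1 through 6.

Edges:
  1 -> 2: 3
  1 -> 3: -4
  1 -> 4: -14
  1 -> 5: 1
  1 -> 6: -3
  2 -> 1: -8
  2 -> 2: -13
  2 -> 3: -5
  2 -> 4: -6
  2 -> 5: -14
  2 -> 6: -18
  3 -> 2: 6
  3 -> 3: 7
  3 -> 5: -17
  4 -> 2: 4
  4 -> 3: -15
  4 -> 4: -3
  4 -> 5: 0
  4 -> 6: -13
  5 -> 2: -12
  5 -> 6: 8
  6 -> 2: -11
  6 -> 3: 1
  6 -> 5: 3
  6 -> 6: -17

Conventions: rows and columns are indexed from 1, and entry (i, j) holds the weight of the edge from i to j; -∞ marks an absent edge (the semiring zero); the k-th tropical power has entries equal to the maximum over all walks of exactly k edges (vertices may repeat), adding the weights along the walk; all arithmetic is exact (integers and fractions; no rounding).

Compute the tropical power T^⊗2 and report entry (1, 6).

T^⊗2:
  [-5, 2, 3, -3, 0, 9]
  [-21, 1, 2, -9, -6, -6]
  [-2, 13, 14, 0, -8, -9]
  [-4, 1, -1, -2, -3, 8]
  [-20, -3, 9, -18, 11, -9]
  [-19, 7, 8, -17, -14, 11]
Key observation: the optimum is the walk 1->5->6, with weight 1 + 8 = 9.
Optimal value attained by: walk 1->5->6.
Answer: (T^⊗2)[1][6] = 9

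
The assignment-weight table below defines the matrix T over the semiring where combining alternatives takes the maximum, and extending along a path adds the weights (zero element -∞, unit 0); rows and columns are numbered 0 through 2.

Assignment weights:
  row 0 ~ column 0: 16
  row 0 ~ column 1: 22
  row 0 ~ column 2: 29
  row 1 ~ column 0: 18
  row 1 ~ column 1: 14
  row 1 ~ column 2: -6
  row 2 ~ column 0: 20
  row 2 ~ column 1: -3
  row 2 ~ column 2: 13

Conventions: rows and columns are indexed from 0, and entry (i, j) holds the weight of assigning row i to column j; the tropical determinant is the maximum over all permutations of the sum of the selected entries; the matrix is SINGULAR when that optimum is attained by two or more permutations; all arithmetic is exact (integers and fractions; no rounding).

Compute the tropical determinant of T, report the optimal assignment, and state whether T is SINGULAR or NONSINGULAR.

σ = (0, 1, 2): 16 + 14 + 13 = 43
σ = (0, 2, 1): 16 + (-6) + (-3) = 7
σ = (1, 0, 2): 22 + 18 + 13 = 53
σ = (1, 2, 0): 22 + (-6) + 20 = 36
σ = (2, 0, 1): 29 + 18 + (-3) = 44
σ = (2, 1, 0): 29 + 14 + 20 = 63
Optimal value attained by: σ = (2, 1, 0).
Answer: det⊕(T) = 63; verdict: NONSINGULAR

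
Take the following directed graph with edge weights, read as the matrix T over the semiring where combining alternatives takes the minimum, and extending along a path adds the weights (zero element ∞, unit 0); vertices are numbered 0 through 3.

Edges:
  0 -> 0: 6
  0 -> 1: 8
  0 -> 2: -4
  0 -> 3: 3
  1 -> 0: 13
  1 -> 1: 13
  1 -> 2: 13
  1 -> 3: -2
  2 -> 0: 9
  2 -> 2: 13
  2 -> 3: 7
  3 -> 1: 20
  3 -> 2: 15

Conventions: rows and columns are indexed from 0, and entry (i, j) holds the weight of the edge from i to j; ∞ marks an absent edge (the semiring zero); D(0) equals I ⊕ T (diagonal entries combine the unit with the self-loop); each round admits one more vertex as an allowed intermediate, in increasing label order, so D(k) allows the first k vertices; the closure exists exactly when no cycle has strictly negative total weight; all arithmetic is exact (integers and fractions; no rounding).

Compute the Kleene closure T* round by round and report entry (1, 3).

D(0):
  [0, 8, -4, 3]
  [13, 0, 13, -2]
  [9, ∞, 0, 7]
  [∞, 20, 15, 0]
D(1):
  [0, 8, -4, 3]
  [13, 0, 9, -2]
  [9, 17, 0, 7]
  [∞, 20, 15, 0]
D(2):
  [0, 8, -4, 3]
  [13, 0, 9, -2]
  [9, 17, 0, 7]
  [33, 20, 15, 0]
D(3):
  [0, 8, -4, 3]
  [13, 0, 9, -2]
  [9, 17, 0, 7]
  [24, 20, 15, 0]
D(4):
  [0, 8, -4, 3]
  [13, 0, 9, -2]
  [9, 17, 0, 7]
  [24, 20, 15, 0]
Answer: T*[1][3] = -2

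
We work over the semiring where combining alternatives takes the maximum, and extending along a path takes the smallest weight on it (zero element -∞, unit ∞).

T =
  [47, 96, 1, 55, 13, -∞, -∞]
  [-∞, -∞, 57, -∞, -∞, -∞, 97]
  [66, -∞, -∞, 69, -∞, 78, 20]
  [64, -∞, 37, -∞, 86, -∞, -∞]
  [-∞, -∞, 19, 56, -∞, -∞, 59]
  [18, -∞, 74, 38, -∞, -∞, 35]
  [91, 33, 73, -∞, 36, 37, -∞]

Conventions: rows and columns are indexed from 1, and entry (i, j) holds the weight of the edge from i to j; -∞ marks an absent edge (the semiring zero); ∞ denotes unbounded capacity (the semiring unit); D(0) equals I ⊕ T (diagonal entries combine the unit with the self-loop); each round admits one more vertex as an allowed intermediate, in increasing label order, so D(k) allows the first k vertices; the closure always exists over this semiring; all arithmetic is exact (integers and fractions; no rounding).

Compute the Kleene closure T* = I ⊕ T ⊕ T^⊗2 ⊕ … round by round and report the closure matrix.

D(0):
  [∞, 96, 1, 55, 13, -∞, -∞]
  [-∞, ∞, 57, -∞, -∞, -∞, 97]
  [66, -∞, ∞, 69, -∞, 78, 20]
  [64, -∞, 37, ∞, 86, -∞, -∞]
  [-∞, -∞, 19, 56, ∞, -∞, 59]
  [18, -∞, 74, 38, -∞, ∞, 35]
  [91, 33, 73, -∞, 36, 37, ∞]
D(1):
  [∞, 96, 1, 55, 13, -∞, -∞]
  [-∞, ∞, 57, -∞, -∞, -∞, 97]
  [66, 66, ∞, 69, 13, 78, 20]
  [64, 64, 37, ∞, 86, -∞, -∞]
  [-∞, -∞, 19, 56, ∞, -∞, 59]
  [18, 18, 74, 38, 13, ∞, 35]
  [91, 91, 73, 55, 36, 37, ∞]
D(2):
  [∞, 96, 57, 55, 13, -∞, 96]
  [-∞, ∞, 57, -∞, -∞, -∞, 97]
  [66, 66, ∞, 69, 13, 78, 66]
  [64, 64, 57, ∞, 86, -∞, 64]
  [-∞, -∞, 19, 56, ∞, -∞, 59]
  [18, 18, 74, 38, 13, ∞, 35]
  [91, 91, 73, 55, 36, 37, ∞]
D(3):
  [∞, 96, 57, 57, 13, 57, 96]
  [57, ∞, 57, 57, 13, 57, 97]
  [66, 66, ∞, 69, 13, 78, 66]
  [64, 64, 57, ∞, 86, 57, 64]
  [19, 19, 19, 56, ∞, 19, 59]
  [66, 66, 74, 69, 13, ∞, 66]
  [91, 91, 73, 69, 36, 73, ∞]
D(4):
  [∞, 96, 57, 57, 57, 57, 96]
  [57, ∞, 57, 57, 57, 57, 97]
  [66, 66, ∞, 69, 69, 78, 66]
  [64, 64, 57, ∞, 86, 57, 64]
  [56, 56, 56, 56, ∞, 56, 59]
  [66, 66, 74, 69, 69, ∞, 66]
  [91, 91, 73, 69, 69, 73, ∞]
D(5):
  [∞, 96, 57, 57, 57, 57, 96]
  [57, ∞, 57, 57, 57, 57, 97]
  [66, 66, ∞, 69, 69, 78, 66]
  [64, 64, 57, ∞, 86, 57, 64]
  [56, 56, 56, 56, ∞, 56, 59]
  [66, 66, 74, 69, 69, ∞, 66]
  [91, 91, 73, 69, 69, 73, ∞]
D(6):
  [∞, 96, 57, 57, 57, 57, 96]
  [57, ∞, 57, 57, 57, 57, 97]
  [66, 66, ∞, 69, 69, 78, 66]
  [64, 64, 57, ∞, 86, 57, 64]
  [56, 56, 56, 56, ∞, 56, 59]
  [66, 66, 74, 69, 69, ∞, 66]
  [91, 91, 73, 69, 69, 73, ∞]
D(7):
  [∞, 96, 73, 69, 69, 73, 96]
  [91, ∞, 73, 69, 69, 73, 97]
  [66, 66, ∞, 69, 69, 78, 66]
  [64, 64, 64, ∞, 86, 64, 64]
  [59, 59, 59, 59, ∞, 59, 59]
  [66, 66, 74, 69, 69, ∞, 66]
  [91, 91, 73, 69, 69, 73, ∞]
Answer: T* = [[∞, 96, 73, 69, 69, 73, 96], [91, ∞, 73, 69, 69, 73, 97], [66, 66, ∞, 69, 69, 78, 66], [64, 64, 64, ∞, 86, 64, 64], [59, 59, 59, 59, ∞, 59, 59], [66, 66, 74, 69, 69, ∞, 66], [91, 91, 73, 69, 69, 73, ∞]]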